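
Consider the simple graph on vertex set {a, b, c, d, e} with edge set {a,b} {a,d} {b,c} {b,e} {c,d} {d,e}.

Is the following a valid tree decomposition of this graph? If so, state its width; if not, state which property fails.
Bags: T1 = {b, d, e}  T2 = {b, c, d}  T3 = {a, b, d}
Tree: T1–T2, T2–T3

Yes; width 2.

Checking the three conditions: (i) the bags cover all of {a, b, c, d, e}; (ii) for each edge, some bag contains both endpoints; (iii) the bags containing any fixed vertex form a subtree. All hold, so the decomposition is valid with width 3 − 1 = 2.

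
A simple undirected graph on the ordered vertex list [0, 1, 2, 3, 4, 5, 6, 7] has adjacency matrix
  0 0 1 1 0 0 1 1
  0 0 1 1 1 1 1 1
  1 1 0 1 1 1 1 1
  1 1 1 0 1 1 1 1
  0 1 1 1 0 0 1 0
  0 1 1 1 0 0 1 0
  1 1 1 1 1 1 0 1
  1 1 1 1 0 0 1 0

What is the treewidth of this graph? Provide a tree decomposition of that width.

Every bag has size at most 5, so the width is 5 − 1 = 4 and tw(G) ≤ 4. For the lower bound, the 5 vertices {0, 2, 3, 6, 7} are pairwise adjacent, and any tree decomposition puts a clique entirely inside one bag — forcing width ≥ 4. Hence tw(G) = 4 exactly.

Treewidth 4.
Bags: B1 = {1, 2, 3, 4, 6}  B2 = {1, 2, 3, 5, 6}  B3 = {1, 2, 3, 6, 7}  B4 = {0, 2, 3, 6, 7}
Tree: B1–B2, B2–B3, B3–B4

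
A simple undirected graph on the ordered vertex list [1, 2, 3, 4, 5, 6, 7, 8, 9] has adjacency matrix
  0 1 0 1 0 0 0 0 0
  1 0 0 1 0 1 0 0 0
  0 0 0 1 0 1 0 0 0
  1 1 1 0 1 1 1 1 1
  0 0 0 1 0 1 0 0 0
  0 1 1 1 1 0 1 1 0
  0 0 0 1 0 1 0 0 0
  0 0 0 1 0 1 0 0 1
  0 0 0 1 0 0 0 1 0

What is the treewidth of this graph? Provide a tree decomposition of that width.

Every bag has size at most 3, so the width is 3 − 1 = 2 and tw(G) ≤ 2. For the lower bound, the 3 vertices {1, 2, 4} are pairwise adjacent, and any tree decomposition puts a clique entirely inside one bag — forcing width ≥ 2. Therefore the treewidth is 2.

Treewidth 2.
One such decomposition:
Bags: B1 = {4, 6, 7}  B2 = {2, 4, 6}  B3 = {4, 6, 8}  B4 = {1, 2, 4}  B5 = {4, 5, 6}  B6 = {3, 4, 6}  B7 = {4, 8, 9}
Tree: B1–B2, B1–B3, B2–B4, B1–B5, B5–B6, B3–B7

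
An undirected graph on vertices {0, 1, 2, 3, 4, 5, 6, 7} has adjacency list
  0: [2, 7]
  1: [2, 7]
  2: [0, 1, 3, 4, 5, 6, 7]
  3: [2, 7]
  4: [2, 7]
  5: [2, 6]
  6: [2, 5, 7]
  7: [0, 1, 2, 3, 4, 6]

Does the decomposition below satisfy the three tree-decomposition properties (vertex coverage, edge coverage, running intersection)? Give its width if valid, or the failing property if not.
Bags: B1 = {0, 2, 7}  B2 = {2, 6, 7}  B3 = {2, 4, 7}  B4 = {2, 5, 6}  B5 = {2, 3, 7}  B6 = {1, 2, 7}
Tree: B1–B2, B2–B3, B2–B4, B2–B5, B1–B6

Every vertex of G appears in some bag (union = {0, 1, 2, 3, 4, 5, 6, 7}); every edge is covered by a bag; and for each vertex v the set of bags containing v is connected in the bag tree. The decomposition is therefore valid. The largest bag has 3 vertices, so the width is 2.

Yes; width 2.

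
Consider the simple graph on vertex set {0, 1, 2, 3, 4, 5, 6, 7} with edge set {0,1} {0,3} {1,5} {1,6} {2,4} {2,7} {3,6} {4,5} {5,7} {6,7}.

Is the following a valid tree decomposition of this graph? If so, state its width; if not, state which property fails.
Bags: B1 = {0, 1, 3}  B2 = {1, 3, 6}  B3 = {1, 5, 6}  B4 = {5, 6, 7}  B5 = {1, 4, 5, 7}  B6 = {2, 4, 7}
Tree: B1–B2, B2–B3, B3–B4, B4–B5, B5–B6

A tree decomposition must satisfy three properties: every vertex lies in some bag; for every edge, both endpoints lie together in some bag; and for every vertex, the bags containing it form a connected subtree. Here bags containing vertex 1 are not connected in the tree, so the decomposition is invalid.

No — bags containing vertex 1 are not connected in the tree.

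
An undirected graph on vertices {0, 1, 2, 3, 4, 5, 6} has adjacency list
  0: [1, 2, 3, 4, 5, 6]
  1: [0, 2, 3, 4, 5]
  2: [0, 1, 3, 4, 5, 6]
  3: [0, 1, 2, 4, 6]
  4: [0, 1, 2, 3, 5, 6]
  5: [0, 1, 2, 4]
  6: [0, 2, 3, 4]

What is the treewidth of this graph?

A width-4 tree decomposition is:
Bags: B1 = {0, 2, 3, 4, 6}  B2 = {0, 1, 2, 3, 4}  B3 = {0, 1, 2, 4, 5}
Tree: B1–B2, B2–B3
Each bag holds 5 vertices, so the decomposition has width 4, which upper-bounds the treewidth. Conversely, {0, 1, 2, 3, 4} is a clique of size 5, and the vertices of any clique must share a bag in every tree decomposition; so some bag has ≥ 5 vertices and tw(G) ≥ 4. Hence tw(G) = 4 exactly.

4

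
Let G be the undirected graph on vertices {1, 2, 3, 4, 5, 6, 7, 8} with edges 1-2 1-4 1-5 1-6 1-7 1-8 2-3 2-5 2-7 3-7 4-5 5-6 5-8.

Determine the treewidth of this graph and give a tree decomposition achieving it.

Every bag has size at most 3, so the width is 3 − 1 = 2 and tw(G) ≤ 2. On the other hand G contains the 3-clique {1, 5, 8}. A clique must lie in a single bag of any decomposition, so no decomposition can have width below 2. Therefore the treewidth is 2.

Treewidth 2.
One optimal decomposition is:
Bags: B1 = {2, 3, 7}  B2 = {1, 2, 7}  B3 = {1, 2, 5}  B4 = {1, 5, 6}  B5 = {1, 4, 5}  B6 = {1, 5, 8}
Tree: B1–B2, B2–B3, B3–B4, B3–B5, B4–B6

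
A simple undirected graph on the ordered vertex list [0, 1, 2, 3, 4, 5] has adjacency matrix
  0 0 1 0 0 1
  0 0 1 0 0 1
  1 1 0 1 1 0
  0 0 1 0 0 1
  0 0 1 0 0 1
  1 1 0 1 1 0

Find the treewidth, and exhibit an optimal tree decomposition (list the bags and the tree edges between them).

Treewidth 2.
One optimal decomposition is:
Bags: B1 = {1, 2, 5}  B2 = {2, 3, 5}  B3 = {0, 2, 5}  B4 = {2, 4, 5}
Tree: B1–B2, B2–B3, B3–B4

The largest bag has 3 vertices, giving width 2; this decomposition certifies tw(G) ≤ 2. The edges 5–1–2–3–5 form a cycle, so G is not a tree and its treewidth is at least 2. Therefore the treewidth is 2.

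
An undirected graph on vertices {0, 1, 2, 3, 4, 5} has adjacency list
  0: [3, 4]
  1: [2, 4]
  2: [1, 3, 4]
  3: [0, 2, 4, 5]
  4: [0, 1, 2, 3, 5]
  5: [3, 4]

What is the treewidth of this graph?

A width-2 tree decomposition is:
Bags: B1 = {3, 4, 5}  B2 = {0, 3, 4}  B3 = {2, 3, 4}  B4 = {1, 2, 4}
Tree: B1–B2, B1–B3, B3–B4
Each bag holds 3 vertices, so the decomposition has width 2, which upper-bounds the treewidth. For the lower bound, the 3 vertices {1, 2, 4} are pairwise adjacent, and any tree decomposition puts a clique entirely inside one bag — forcing width ≥ 2. The upper and lower bounds meet at 2, so that is the treewidth.

2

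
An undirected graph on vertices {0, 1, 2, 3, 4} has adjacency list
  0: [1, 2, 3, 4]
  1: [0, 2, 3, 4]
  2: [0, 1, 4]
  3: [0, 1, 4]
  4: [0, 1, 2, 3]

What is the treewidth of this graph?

A width-3 tree decomposition is:
Bags: B1 = {0, 1, 3, 4}  B2 = {0, 1, 2, 4}
Tree: B1–B2
Every bag has size at most 4, so the width is 4 − 1 = 3 and tw(G) ≤ 3. Conversely, {0, 1, 2, 4} is a clique of size 4, and the vertices of any clique must share a bag in every tree decomposition; so some bag has ≥ 4 vertices and tw(G) ≥ 3. The upper and lower bounds meet at 3, so that is the treewidth.

3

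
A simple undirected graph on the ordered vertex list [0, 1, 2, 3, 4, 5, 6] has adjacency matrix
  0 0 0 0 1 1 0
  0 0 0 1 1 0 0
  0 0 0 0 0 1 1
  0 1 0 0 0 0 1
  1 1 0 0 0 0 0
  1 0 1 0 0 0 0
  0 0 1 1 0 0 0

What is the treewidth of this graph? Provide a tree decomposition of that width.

Each bag holds 3 vertices, so the decomposition has width 2, which upper-bounds the treewidth. The edges 6–2–5–0–4–1–3–6 form a cycle, so G is not a tree and its treewidth is at least 2. The upper and lower bounds meet at 2, so that is the treewidth.

Treewidth 2.
One optimal decomposition is:
Bags: B1 = {2, 5, 6}  B2 = {0, 5, 6}  B3 = {0, 4, 6}  B4 = {1, 4, 6}  B5 = {1, 3, 6}
Tree: B1–B2, B2–B3, B3–B4, B4–B5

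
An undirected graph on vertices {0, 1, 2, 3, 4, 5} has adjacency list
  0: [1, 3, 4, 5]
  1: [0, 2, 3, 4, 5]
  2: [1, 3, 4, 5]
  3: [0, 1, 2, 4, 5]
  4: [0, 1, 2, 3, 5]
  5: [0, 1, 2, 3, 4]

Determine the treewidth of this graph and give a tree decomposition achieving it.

The largest bag has 5 vertices, giving width 4; this decomposition certifies tw(G) ≤ 4. Conversely, {0, 1, 3, 4, 5} is a clique of size 5, and the vertices of any clique must share a bag in every tree decomposition; so some bag has ≥ 5 vertices and tw(G) ≥ 4. The upper and lower bounds meet at 4, so that is the treewidth.

Treewidth 4.
One such decomposition:
Bags: B1 = {0, 1, 3, 4, 5}  B2 = {1, 2, 3, 4, 5}
Tree: B1–B2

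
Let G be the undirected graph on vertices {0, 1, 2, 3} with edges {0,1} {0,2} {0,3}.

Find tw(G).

1

A width-1 tree decomposition is:
Bags: B1 = {0, 3}  B2 = {0, 1}  B3 = {0, 2}
Tree: B1–B2, B2–B3
The largest bag has 2 vertices, giving width 1; this decomposition certifies tw(G) ≤ 1. Since G has at least one edge (e.g. 3–0), it is not an edgeless graph, so tw(G) ≥ 1. Therefore the treewidth is 1.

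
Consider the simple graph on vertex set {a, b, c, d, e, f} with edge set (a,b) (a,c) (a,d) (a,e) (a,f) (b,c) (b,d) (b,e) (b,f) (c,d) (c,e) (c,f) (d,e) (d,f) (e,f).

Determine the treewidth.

5

A width-5 tree decomposition is:
Bags: B1 = {a, b, c, d, e, f}
Tree: (single bag)
A single bag containing all 6 vertices is trivially a valid decomposition of width 5. Conversely, {a, b, c, d, e, f} is a clique of size 6, and the vertices of any clique must share a bag in every tree decomposition; so some bag has ≥ 6 vertices and tw(G) ≥ 5. Hence tw(G) = 5 exactly.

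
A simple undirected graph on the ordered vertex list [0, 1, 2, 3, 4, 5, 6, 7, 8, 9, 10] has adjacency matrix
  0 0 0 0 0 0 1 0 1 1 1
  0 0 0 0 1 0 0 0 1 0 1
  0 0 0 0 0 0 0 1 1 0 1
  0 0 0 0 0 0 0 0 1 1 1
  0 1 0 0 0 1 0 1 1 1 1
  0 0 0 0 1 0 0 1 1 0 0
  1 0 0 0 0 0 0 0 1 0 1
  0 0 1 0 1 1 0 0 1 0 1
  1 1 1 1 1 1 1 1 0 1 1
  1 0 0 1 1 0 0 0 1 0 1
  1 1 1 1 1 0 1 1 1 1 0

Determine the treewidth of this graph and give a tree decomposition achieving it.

Every bag has size at most 4, so the width is 4 − 1 = 3 and tw(G) ≤ 3. For the lower bound, the 4 vertices {0, 8, 9, 10} are pairwise adjacent, and any tree decomposition puts a clique entirely inside one bag — forcing width ≥ 3. The upper and lower bounds meet at 3, so that is the treewidth.

Treewidth 3.
One such decomposition:
Bags: B1 = {4, 8, 9, 10}  B2 = {4, 7, 8, 10}  B3 = {4, 5, 7, 8}  B4 = {0, 8, 9, 10}  B5 = {0, 6, 8, 10}  B6 = {1, 4, 8, 10}  B7 = {3, 8, 9, 10}  B8 = {2, 7, 8, 10}
Tree: B1–B2, B2–B3, B1–B4, B4–B5, B2–B6, B4–B7, B2–B8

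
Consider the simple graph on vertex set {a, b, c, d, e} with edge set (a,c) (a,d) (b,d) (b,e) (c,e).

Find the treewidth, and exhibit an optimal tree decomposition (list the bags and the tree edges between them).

Each bag holds 3 vertices, so the decomposition has width 2, which upper-bounds the treewidth. For the lower bound, G contains the cycle a–d–b–e–c–a, so G is not a forest; only forests have treewidth ≤ 1, hence tw(G) ≥ 2. Therefore the treewidth is 2.

Treewidth 2.
One optimal decomposition is:
Bags: B1 = {a, b, d}  B2 = {a, b, e}  B3 = {a, c, e}
Tree: B1–B2, B2–B3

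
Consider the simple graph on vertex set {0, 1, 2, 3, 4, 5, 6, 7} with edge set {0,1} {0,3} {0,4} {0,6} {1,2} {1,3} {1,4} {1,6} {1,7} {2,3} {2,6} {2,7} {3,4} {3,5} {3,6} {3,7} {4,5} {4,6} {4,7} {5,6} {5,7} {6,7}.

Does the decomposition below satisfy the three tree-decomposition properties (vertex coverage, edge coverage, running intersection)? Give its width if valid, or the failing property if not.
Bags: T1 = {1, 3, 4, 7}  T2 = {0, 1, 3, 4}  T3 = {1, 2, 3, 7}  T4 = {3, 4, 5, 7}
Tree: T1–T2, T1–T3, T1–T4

No — vertex 6 appears in no bag.

A tree decomposition must satisfy three properties: every vertex lies in some bag; for every edge, both endpoints lie together in some bag; and for every vertex, the bags containing it form a connected subtree. Here vertex 6 appears in no bag, so the decomposition is invalid.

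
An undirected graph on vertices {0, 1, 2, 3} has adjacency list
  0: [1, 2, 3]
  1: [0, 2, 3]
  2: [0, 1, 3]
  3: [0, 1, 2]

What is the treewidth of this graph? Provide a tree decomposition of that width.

Treewidth 3.
One optimal decomposition is:
Bags: B1 = {0, 1, 2, 3}
Tree: (single bag)

With just one bag of size 4, the width is 4 − 1 = 3, so tw(G) ≤ 3. On the other hand G contains the 4-clique {0, 1, 2, 3}. A clique must lie in a single bag of any decomposition, so no decomposition can have width below 3. Therefore the treewidth is 3.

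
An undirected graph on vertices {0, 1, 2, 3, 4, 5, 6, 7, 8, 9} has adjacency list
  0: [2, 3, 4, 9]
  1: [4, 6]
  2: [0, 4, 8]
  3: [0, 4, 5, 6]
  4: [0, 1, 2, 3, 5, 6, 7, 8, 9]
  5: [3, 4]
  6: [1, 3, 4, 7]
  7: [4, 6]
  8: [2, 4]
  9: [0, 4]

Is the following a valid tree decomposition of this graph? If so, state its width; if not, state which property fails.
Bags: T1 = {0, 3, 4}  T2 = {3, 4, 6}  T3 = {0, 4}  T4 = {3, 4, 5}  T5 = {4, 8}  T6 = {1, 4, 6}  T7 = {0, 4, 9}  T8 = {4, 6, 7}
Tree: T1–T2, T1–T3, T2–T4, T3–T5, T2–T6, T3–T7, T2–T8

A tree decomposition must satisfy three properties: every vertex lies in some bag; for every edge, both endpoints lie together in some bag; and for every vertex, the bags containing it form a connected subtree. Here vertex 2 appears in no bag, so the decomposition is invalid.

No — vertex 2 appears in no bag.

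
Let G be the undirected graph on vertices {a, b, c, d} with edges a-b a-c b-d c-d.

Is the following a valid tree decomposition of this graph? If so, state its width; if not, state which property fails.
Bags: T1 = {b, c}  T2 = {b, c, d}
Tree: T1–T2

No — vertex a appears in no bag.

A tree decomposition must satisfy three properties: every vertex lies in some bag; for every edge, both endpoints lie together in some bag; and for every vertex, the bags containing it form a connected subtree. Here vertex a appears in no bag, so the decomposition is invalid.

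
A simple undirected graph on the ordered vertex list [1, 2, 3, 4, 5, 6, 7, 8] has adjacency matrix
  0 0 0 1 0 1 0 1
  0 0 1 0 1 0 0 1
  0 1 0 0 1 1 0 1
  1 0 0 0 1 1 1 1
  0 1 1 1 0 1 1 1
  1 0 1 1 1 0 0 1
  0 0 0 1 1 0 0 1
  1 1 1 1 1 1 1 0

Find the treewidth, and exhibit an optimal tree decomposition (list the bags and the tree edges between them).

Treewidth 3.
One optimal decomposition is:
Bags: B1 = {4, 5, 6, 8}  B2 = {3, 5, 6, 8}  B3 = {2, 3, 5, 8}  B4 = {4, 5, 7, 8}  B5 = {1, 4, 6, 8}
Tree: B1–B2, B2–B3, B1–B4, B1–B5

Each bag holds 4 vertices, so the decomposition has width 3, which upper-bounds the treewidth. For the lower bound, the 4 vertices {1, 4, 6, 8} are pairwise adjacent, and any tree decomposition puts a clique entirely inside one bag — forcing width ≥ 3. Hence tw(G) = 3 exactly.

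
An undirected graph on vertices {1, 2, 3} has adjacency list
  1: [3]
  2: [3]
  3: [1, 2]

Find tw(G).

1

A width-1 tree decomposition is:
Bags: B1 = {2, 3}  B2 = {1, 3}
Tree: B1–B2
Each bag holds 2 vertices, so the decomposition has width 1, which upper-bounds the treewidth. Since G has at least one edge (e.g. 2–3), it is not an edgeless graph, so tw(G) ≥ 1. Combining the bounds, tw(G) = 1.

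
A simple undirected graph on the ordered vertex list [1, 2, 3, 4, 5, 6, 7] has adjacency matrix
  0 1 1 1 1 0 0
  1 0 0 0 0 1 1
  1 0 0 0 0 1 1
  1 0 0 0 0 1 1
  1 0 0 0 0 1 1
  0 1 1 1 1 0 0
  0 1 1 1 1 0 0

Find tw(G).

3

A width-3 tree decomposition is:
Bags: B1 = {1, 3, 6, 7}  B2 = {1, 5, 6, 7}  B3 = {1, 2, 6, 7}  B4 = {1, 4, 6, 7}
Tree: B1–B2, B2–B3, B3–B4
Every bag has size at most 4, so the width is 4 − 1 = 3 and tw(G) ≤ 3. For the lower bound: the 4 vertex sets {1,3}, {5,7}, {6}, {2} are disjoint, each induces a connected subgraph, and every pair is joined by at least one edge of G. Contracting each set to a single vertex therefore yields K_{4} as a minor, and since treewidth is minor-monotone, tw(G) ≥ tw(K_{4}) = 3. The upper and lower bounds meet at 3, so that is the treewidth.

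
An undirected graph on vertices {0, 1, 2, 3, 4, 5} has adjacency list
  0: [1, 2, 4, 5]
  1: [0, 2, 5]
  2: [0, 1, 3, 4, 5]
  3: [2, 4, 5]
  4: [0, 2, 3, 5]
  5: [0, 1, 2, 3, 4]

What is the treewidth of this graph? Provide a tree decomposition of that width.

Every bag has size at most 4, so the width is 4 − 1 = 3 and tw(G) ≤ 3. On the other hand G contains the 4-clique {0, 1, 2, 5}. A clique must lie in a single bag of any decomposition, so no decomposition can have width below 3. Therefore the treewidth is 3.

Treewidth 3.
Bags: B1 = {0, 2, 4, 5}  B2 = {0, 1, 2, 5}  B3 = {2, 3, 4, 5}
Tree: B1–B2, B1–B3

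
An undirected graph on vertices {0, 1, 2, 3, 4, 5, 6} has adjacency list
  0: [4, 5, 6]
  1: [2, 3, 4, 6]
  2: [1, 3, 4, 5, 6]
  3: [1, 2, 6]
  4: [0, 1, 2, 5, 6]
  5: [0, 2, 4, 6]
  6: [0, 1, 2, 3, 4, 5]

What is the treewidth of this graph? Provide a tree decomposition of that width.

The largest bag has 4 vertices, giving width 3; this decomposition certifies tw(G) ≤ 3. On the other hand G contains the 4-clique {0, 4, 5, 6}. A clique must lie in a single bag of any decomposition, so no decomposition can have width below 3. Hence tw(G) = 3 exactly.

Treewidth 3.
One optimal decomposition is:
Bags: B1 = {0, 4, 5, 6}  B2 = {2, 4, 5, 6}  B3 = {1, 2, 4, 6}  B4 = {1, 2, 3, 6}
Tree: B1–B2, B2–B3, B3–B4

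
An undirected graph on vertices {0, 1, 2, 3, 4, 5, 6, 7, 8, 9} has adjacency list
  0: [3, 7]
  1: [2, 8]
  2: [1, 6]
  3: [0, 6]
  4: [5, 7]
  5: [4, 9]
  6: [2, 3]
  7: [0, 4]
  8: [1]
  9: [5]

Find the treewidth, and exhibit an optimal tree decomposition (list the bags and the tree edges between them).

Each bag holds 2 vertices, so the decomposition has width 1, which upper-bounds the treewidth. Since G has at least one edge (e.g. 8–1), it is not an edgeless graph, so tw(G) ≥ 1. The upper and lower bounds meet at 1, so that is the treewidth.

Treewidth 1.
One optimal decomposition is:
Bags: B1 = {1, 8}  B2 = {1, 2}  B3 = {2, 6}  B4 = {3, 6}  B5 = {0, 3}  B6 = {0, 7}  B7 = {4, 7}  B8 = {4, 5}  B9 = {5, 9}
Tree: B1–B2, B2–B3, B3–B4, B4–B5, B5–B6, B6–B7, B7–B8, B8–B9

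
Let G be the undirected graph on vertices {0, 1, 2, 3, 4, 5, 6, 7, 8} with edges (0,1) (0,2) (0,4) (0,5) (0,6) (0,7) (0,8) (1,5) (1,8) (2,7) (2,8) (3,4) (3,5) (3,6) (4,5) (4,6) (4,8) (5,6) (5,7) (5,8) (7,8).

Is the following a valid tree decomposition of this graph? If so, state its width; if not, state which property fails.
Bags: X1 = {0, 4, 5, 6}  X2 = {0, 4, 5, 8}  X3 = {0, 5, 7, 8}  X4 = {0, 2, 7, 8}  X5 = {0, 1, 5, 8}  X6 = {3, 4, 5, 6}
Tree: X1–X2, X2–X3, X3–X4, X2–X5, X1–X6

Yes; width 3.

Every vertex of G appears in some bag (union = {0, 1, 2, 3, 4, 5, 6, 7, 8}); every edge is covered by a bag; and for each vertex v the set of bags containing v is connected in the bag tree. The decomposition is therefore valid. The largest bag has 4 vertices, so the width is 3.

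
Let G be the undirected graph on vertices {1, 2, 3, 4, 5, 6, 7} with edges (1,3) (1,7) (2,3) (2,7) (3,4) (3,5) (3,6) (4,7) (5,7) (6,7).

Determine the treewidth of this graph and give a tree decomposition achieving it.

Every bag has size at most 3, so the width is 3 − 1 = 2 and tw(G) ≤ 2. For the lower bound, G contains the cycle 7–6–3–4–7, so G is not a forest; only forests have treewidth ≤ 1, hence tw(G) ≥ 2. The upper and lower bounds meet at 2, so that is the treewidth.

Treewidth 2.
One such decomposition:
Bags: B1 = {3, 6, 7}  B2 = {3, 4, 7}  B3 = {2, 3, 7}  B4 = {3, 5, 7}  B5 = {1, 3, 7}
Tree: B1–B2, B2–B3, B3–B4, B4–B5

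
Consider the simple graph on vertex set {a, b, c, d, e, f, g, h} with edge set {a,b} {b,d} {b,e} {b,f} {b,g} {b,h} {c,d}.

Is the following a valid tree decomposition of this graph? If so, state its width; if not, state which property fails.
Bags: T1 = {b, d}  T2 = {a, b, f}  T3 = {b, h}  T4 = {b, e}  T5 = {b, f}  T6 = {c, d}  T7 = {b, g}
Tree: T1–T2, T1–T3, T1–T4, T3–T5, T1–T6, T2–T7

A tree decomposition must satisfy three properties: every vertex lies in some bag; for every edge, both endpoints lie together in some bag; and for every vertex, the bags containing it form a connected subtree. Here bags containing vertex f are not connected in the tree, so the decomposition is invalid.

No — bags containing vertex f are not connected in the tree.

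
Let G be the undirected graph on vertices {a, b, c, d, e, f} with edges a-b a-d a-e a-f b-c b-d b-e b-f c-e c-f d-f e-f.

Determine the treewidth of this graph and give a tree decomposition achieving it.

Treewidth 3.
Bags: B1 = {b, c, e, f}  B2 = {a, b, e, f}  B3 = {a, b, d, f}
Tree: B1–B2, B2–B3

The largest bag has 4 vertices, giving width 3; this decomposition certifies tw(G) ≤ 3. On the other hand G contains the 4-clique {a, b, d, f}. A clique must lie in a single bag of any decomposition, so no decomposition can have width below 3. The upper and lower bounds meet at 3, so that is the treewidth.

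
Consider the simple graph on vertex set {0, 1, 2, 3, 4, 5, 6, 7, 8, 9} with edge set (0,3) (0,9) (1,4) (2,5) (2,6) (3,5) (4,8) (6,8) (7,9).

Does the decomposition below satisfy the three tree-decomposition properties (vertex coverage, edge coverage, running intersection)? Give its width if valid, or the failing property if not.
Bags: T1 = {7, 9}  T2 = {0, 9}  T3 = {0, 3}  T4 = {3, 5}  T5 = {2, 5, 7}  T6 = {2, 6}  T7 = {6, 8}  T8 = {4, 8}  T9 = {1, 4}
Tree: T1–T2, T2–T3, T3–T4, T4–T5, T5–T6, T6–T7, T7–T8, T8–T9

A tree decomposition must satisfy three properties: every vertex lies in some bag; for every edge, both endpoints lie together in some bag; and for every vertex, the bags containing it form a connected subtree. Here bags containing vertex 7 are not connected in the tree, so the decomposition is invalid.

No — bags containing vertex 7 are not connected in the tree.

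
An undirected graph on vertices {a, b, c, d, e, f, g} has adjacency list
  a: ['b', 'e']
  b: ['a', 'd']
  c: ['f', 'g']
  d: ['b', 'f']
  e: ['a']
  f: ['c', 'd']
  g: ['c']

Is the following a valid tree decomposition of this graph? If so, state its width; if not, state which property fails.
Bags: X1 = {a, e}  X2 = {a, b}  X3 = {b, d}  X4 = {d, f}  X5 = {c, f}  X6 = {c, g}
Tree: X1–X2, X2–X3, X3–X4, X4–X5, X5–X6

Every vertex of G appears in some bag (union = {a, b, c, d, e, f, g}); every edge is covered by a bag; and for each vertex v the set of bags containing v is connected in the bag tree. The decomposition is therefore valid. The largest bag has 2 vertices, so the width is 1.

Yes; width 1.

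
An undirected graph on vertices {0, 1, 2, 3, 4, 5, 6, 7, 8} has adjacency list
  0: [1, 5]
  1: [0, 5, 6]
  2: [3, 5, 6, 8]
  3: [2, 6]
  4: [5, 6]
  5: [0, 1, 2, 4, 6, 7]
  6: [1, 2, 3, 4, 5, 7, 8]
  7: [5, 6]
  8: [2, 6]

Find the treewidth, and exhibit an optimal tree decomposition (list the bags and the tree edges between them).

Treewidth 2.
One such decomposition:
Bags: B1 = {2, 5, 6}  B2 = {2, 3, 6}  B3 = {1, 5, 6}  B4 = {2, 6, 8}  B5 = {0, 1, 5}  B6 = {4, 5, 6}  B7 = {5, 6, 7}
Tree: B1–B2, B1–B3, B2–B4, B3–B5, B3–B6, B3–B7

Each bag holds 3 vertices, so the decomposition has width 2, which upper-bounds the treewidth. For the lower bound, the 3 vertices {0, 1, 5} are pairwise adjacent, and any tree decomposition puts a clique entirely inside one bag — forcing width ≥ 2. Hence tw(G) = 2 exactly.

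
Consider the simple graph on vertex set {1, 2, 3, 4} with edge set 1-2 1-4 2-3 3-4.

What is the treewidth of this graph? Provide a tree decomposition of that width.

The largest bag has 3 vertices, giving width 2; this decomposition certifies tw(G) ≤ 2. For the lower bound, G contains the cycle 1–4–3–2–1, so G is not a forest; only forests have treewidth ≤ 1, hence tw(G) ≥ 2. The upper and lower bounds meet at 2, so that is the treewidth.

Treewidth 2.
One such decomposition:
Bags: B1 = {1, 3, 4}  B2 = {1, 2, 3}
Tree: B1–B2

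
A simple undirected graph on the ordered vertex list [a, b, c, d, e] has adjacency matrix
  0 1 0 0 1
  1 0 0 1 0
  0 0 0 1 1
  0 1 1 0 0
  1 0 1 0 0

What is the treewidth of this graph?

2

A width-2 tree decomposition is:
Bags: B1 = {b, c, d}  B2 = {a, b, c}  B3 = {a, c, e}
Tree: B1–B2, B2–B3
Every bag has size at most 3, so the width is 3 − 1 = 2 and tw(G) ≤ 2. The edges c–d–b–a–e–c form a cycle, so G is not a tree and its treewidth is at least 2. Therefore the treewidth is 2.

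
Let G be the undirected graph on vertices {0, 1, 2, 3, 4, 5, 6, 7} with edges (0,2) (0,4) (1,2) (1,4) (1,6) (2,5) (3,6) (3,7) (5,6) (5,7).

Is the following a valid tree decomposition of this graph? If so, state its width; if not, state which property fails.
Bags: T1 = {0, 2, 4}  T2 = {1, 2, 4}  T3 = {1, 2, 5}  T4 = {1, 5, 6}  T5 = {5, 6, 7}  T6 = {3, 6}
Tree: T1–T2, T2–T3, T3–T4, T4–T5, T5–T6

A tree decomposition must satisfy three properties: every vertex lies in some bag; for every edge, both endpoints lie together in some bag; and for every vertex, the bags containing it form a connected subtree. Here edge (7,3) lies in no bag, so the decomposition is invalid.

No — edge (7,3) lies in no bag.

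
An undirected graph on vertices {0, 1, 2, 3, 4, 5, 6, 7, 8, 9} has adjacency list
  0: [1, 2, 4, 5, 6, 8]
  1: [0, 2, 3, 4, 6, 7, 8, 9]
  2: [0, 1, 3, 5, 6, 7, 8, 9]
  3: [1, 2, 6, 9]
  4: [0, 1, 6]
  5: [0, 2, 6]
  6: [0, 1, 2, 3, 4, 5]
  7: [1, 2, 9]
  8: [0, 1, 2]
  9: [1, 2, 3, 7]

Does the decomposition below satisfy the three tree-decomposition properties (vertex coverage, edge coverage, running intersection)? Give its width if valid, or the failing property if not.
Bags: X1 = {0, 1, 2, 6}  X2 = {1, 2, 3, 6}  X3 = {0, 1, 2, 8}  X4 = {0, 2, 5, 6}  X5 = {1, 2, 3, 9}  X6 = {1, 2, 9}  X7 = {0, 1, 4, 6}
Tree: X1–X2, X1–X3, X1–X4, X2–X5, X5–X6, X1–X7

No — vertex 7 appears in no bag.

A tree decomposition must satisfy three properties: every vertex lies in some bag; for every edge, both endpoints lie together in some bag; and for every vertex, the bags containing it form a connected subtree. Here vertex 7 appears in no bag, so the decomposition is invalid.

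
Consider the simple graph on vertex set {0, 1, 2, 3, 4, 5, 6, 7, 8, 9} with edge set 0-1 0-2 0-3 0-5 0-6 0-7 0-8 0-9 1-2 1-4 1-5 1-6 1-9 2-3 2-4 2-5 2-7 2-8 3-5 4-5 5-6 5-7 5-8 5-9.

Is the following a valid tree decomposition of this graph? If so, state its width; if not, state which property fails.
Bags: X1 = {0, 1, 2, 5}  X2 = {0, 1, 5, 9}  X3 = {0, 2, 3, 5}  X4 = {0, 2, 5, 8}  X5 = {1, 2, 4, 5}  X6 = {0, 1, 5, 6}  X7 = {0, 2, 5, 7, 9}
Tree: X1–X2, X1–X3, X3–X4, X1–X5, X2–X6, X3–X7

No — bags containing vertex 9 are not connected in the tree.

A tree decomposition must satisfy three properties: every vertex lies in some bag; for every edge, both endpoints lie together in some bag; and for every vertex, the bags containing it form a connected subtree. Here bags containing vertex 9 are not connected in the tree, so the decomposition is invalid.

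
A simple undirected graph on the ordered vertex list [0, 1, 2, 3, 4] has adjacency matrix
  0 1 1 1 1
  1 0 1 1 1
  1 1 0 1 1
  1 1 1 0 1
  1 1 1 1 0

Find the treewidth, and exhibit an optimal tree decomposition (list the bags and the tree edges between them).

Treewidth 4.
Bags: B1 = {0, 1, 2, 3, 4}
Tree: (single bag)

With just one bag of size 5, the width is 5 − 1 = 4, so tw(G) ≤ 4. On the other hand G contains the 5-clique {0, 1, 2, 3, 4}. A clique must lie in a single bag of any decomposition, so no decomposition can have width below 4. Therefore the treewidth is 4.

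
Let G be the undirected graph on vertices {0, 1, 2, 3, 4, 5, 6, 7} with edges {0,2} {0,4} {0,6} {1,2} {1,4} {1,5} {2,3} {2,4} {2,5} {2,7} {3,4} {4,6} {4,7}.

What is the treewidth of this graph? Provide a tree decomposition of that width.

Every bag has size at most 3, so the width is 3 − 1 = 2 and tw(G) ≤ 2. For the lower bound, the 3 vertices {0, 2, 4} are pairwise adjacent, and any tree decomposition puts a clique entirely inside one bag — forcing width ≥ 2. Combining the bounds, tw(G) = 2.

Treewidth 2.
Bags: B1 = {2, 4, 7}  B2 = {1, 2, 4}  B3 = {1, 2, 5}  B4 = {0, 2, 4}  B5 = {0, 4, 6}  B6 = {2, 3, 4}
Tree: B1–B2, B2–B3, B1–B4, B4–B5, B1–B6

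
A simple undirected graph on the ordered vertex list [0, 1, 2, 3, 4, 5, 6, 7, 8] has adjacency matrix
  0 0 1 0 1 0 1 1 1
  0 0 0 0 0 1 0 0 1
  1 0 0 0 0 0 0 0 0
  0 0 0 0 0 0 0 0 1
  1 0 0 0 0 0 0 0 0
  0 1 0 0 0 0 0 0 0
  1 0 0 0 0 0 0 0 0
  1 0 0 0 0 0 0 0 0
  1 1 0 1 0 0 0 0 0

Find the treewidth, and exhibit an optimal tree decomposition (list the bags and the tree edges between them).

Treewidth 1.
One such decomposition:
Bags: B1 = {0, 7}  B2 = {0, 8}  B3 = {1, 8}  B4 = {0, 2}  B5 = {0, 4}  B6 = {3, 8}  B7 = {1, 5}  B8 = {0, 6}
Tree: B1–B2, B2–B3, B2–B4, B4–B5, B2–B6, B3–B7, B4–B8

The largest bag has 2 vertices, giving width 1; this decomposition certifies tw(G) ≤ 1. Since G has at least one edge (e.g. 0–7), it is not an edgeless graph, so tw(G) ≥ 1. Combining the bounds, tw(G) = 1.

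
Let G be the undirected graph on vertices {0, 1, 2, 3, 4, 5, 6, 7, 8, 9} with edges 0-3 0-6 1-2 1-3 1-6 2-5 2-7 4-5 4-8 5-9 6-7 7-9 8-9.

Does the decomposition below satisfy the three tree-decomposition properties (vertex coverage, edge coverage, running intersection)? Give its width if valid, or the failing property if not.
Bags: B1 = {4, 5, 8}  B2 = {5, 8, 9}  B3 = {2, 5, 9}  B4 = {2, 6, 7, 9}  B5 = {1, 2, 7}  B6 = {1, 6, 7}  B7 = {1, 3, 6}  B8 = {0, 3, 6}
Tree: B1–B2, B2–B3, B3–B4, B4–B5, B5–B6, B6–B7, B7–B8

A tree decomposition must satisfy three properties: every vertex lies in some bag; for every edge, both endpoints lie together in some bag; and for every vertex, the bags containing it form a connected subtree. Here bags containing vertex 6 are not connected in the tree, so the decomposition is invalid.

No — bags containing vertex 6 are not connected in the tree.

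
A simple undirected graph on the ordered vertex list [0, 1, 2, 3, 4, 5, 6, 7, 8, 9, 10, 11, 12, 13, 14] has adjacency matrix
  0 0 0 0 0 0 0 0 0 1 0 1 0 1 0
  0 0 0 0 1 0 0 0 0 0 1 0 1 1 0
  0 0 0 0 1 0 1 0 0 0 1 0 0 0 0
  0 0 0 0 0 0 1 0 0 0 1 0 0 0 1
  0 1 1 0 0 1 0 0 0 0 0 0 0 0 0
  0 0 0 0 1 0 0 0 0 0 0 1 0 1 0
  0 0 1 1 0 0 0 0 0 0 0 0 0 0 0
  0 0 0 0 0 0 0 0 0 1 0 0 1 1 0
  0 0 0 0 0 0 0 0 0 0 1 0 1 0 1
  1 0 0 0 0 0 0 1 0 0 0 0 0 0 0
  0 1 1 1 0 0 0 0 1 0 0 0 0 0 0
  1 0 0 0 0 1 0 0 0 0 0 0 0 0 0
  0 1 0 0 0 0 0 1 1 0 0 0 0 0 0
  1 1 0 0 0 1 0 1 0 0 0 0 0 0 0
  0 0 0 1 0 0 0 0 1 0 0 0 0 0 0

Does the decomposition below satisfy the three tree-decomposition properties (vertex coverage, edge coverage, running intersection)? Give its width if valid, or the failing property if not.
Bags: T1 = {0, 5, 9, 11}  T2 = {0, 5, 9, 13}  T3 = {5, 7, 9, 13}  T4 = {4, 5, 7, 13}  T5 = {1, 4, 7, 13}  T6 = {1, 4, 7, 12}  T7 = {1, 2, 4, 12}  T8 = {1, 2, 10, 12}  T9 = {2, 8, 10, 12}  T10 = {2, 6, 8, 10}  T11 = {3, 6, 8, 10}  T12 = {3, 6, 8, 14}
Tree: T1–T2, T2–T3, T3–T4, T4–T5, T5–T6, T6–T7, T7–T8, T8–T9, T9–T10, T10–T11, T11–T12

Every vertex of G appears in some bag (union = {0, 1, 2, 3, 4, 5, 6, 7, 8, 9, 10, 11, 12, 13, 14}); every edge is covered by a bag; and for each vertex v the set of bags containing v is connected in the bag tree. The decomposition is therefore valid. The largest bag has 4 vertices, so the width is 3.

Yes; width 3.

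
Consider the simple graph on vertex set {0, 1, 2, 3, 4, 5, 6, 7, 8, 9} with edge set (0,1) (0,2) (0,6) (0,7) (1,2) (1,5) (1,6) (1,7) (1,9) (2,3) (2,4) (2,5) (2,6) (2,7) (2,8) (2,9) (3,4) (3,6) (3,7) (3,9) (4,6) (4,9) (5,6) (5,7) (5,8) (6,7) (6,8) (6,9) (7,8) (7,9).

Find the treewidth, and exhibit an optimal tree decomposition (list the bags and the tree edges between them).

Treewidth 4.
One such decomposition:
Bags: B1 = {1, 2, 6, 7, 9}  B2 = {1, 2, 5, 6, 7}  B3 = {2, 3, 6, 7, 9}  B4 = {2, 3, 4, 6, 9}  B5 = {0, 1, 2, 6, 7}  B6 = {2, 5, 6, 7, 8}
Tree: B1–B2, B1–B3, B3–B4, B1–B5, B2–B6

Each bag holds 5 vertices, so the decomposition has width 4, which upper-bounds the treewidth. Conversely, {2, 3, 4, 6, 9} is a clique of size 5, and the vertices of any clique must share a bag in every tree decomposition; so some bag has ≥ 5 vertices and tw(G) ≥ 4. Hence tw(G) = 4 exactly.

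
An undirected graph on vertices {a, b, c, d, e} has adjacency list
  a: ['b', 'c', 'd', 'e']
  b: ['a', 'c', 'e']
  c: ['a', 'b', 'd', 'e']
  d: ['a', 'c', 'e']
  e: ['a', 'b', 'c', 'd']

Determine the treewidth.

A width-3 tree decomposition is:
Bags: B1 = {a, c, d, e}  B2 = {a, b, c, e}
Tree: B1–B2
Every bag has size at most 4, so the width is 4 − 1 = 3 and tw(G) ≤ 3. Conversely, {a, c, d, e} is a clique of size 4, and the vertices of any clique must share a bag in every tree decomposition; so some bag has ≥ 4 vertices and tw(G) ≥ 3. Combining the bounds, tw(G) = 3.

3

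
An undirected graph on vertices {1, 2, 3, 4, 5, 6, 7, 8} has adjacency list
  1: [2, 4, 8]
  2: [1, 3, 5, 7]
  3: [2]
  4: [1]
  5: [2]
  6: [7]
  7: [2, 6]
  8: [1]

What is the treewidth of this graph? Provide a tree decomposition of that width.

Treewidth 1.
One optimal decomposition is:
Bags: B1 = {1, 2}  B2 = {2, 5}  B3 = {2, 3}  B4 = {1, 4}  B5 = {1, 8}  B6 = {2, 7}  B7 = {6, 7}
Tree: B1–B2, B2–B3, B1–B4, B1–B5, B1–B6, B6–B7

Every bag has size at most 2, so the width is 2 − 1 = 1 and tw(G) ≤ 1. G has an edge, so its treewidth is at least 1. Therefore the treewidth is 1.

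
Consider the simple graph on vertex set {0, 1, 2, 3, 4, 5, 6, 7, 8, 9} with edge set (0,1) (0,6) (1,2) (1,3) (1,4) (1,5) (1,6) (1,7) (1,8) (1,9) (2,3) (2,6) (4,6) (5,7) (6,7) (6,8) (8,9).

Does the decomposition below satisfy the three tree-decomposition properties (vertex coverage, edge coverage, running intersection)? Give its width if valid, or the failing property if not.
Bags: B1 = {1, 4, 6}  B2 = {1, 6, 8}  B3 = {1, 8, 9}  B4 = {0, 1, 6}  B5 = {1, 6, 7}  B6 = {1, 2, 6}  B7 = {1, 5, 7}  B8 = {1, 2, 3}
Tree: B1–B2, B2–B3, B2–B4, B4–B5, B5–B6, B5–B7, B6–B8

Checking the three conditions: (i) the bags cover all of {0, 1, 2, 3, 4, 5, 6, 7, 8, 9}; (ii) for each edge, some bag contains both endpoints; (iii) the bags containing any fixed vertex form a subtree. All hold, so the decomposition is valid with width 3 − 1 = 2.

Yes; width 2.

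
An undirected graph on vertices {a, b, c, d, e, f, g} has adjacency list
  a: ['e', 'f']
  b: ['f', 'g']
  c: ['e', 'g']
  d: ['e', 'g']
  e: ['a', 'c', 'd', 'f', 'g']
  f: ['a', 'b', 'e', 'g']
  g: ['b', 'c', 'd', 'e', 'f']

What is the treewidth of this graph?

A width-2 tree decomposition is:
Bags: B1 = {e, f, g}  B2 = {c, e, g}  B3 = {b, f, g}  B4 = {a, e, f}  B5 = {d, e, g}
Tree: B1–B2, B1–B3, B1–B4, B2–B5
The largest bag has 3 vertices, giving width 2; this decomposition certifies tw(G) ≤ 2. For the lower bound, the 3 vertices {d, e, g} are pairwise adjacent, and any tree decomposition puts a clique entirely inside one bag — forcing width ≥ 2. Therefore the treewidth is 2.

2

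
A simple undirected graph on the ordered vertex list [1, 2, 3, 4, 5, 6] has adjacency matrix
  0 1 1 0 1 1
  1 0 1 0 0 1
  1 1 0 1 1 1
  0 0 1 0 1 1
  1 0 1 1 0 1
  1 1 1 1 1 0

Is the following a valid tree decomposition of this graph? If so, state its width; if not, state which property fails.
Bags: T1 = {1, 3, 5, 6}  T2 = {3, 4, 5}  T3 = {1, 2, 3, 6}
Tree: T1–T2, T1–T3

No — edge (6,4) lies in no bag.

A tree decomposition must satisfy three properties: every vertex lies in some bag; for every edge, both endpoints lie together in some bag; and for every vertex, the bags containing it form a connected subtree. Here edge (6,4) lies in no bag, so the decomposition is invalid.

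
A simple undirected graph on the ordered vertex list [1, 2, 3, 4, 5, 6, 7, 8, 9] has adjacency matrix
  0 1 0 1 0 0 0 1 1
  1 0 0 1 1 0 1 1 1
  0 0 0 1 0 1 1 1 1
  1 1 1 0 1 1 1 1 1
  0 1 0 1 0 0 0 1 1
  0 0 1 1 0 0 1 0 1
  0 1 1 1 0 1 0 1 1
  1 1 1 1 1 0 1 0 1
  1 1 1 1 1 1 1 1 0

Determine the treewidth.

A width-4 tree decomposition is:
Bags: B1 = {2, 4, 5, 8, 9}  B2 = {2, 4, 7, 8, 9}  B3 = {1, 2, 4, 8, 9}  B4 = {3, 4, 7, 8, 9}  B5 = {3, 4, 6, 7, 9}
Tree: B1–B2, B2–B3, B2–B4, B4–B5
The largest bag has 5 vertices, giving width 4; this decomposition certifies tw(G) ≤ 4. On the other hand G contains the 5-clique {1, 2, 4, 8, 9}. A clique must lie in a single bag of any decomposition, so no decomposition can have width below 4. The upper and lower bounds meet at 4, so that is the treewidth.

4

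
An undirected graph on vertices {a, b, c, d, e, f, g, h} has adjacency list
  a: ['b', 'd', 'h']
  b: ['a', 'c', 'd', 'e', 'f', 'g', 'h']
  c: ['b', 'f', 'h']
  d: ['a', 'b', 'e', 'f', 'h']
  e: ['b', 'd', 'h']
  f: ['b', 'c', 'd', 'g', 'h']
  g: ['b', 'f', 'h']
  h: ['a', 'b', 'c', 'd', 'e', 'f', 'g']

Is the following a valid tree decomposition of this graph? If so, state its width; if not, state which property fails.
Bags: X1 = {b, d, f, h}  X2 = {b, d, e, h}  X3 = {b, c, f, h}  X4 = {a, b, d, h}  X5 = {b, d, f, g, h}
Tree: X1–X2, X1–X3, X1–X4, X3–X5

No — bags containing vertex d are not connected in the tree.

A tree decomposition must satisfy three properties: every vertex lies in some bag; for every edge, both endpoints lie together in some bag; and for every vertex, the bags containing it form a connected subtree. Here bags containing vertex d are not connected in the tree, so the decomposition is invalid.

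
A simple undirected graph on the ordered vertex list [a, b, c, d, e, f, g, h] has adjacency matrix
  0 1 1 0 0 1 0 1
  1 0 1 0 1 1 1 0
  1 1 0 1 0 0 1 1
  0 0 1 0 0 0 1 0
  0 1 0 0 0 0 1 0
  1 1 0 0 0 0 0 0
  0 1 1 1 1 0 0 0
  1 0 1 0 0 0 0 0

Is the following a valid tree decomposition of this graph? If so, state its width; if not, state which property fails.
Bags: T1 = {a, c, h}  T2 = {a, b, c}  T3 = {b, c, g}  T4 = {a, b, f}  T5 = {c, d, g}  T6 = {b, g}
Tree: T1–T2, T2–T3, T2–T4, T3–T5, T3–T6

A tree decomposition must satisfy three properties: every vertex lies in some bag; for every edge, both endpoints lie together in some bag; and for every vertex, the bags containing it form a connected subtree. Here vertex e appears in no bag, so the decomposition is invalid.

No — vertex e appears in no bag.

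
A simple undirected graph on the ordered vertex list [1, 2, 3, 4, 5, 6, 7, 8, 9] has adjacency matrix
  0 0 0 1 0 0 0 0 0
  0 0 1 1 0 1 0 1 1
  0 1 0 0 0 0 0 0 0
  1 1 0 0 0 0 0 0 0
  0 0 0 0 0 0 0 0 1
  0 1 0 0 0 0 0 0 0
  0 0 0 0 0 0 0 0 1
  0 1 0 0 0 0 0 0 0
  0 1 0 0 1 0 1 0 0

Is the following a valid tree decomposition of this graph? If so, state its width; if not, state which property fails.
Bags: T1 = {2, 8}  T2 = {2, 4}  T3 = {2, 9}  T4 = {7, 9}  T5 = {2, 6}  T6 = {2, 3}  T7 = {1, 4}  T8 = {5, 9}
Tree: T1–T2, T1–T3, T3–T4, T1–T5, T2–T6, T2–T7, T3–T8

Yes; width 1.

Checking the three conditions: (i) the bags cover all of {1, 2, 3, 4, 5, 6, 7, 8, 9}; (ii) for each edge, some bag contains both endpoints; (iii) the bags containing any fixed vertex form a subtree. All hold, so the decomposition is valid with width 2 − 1 = 1.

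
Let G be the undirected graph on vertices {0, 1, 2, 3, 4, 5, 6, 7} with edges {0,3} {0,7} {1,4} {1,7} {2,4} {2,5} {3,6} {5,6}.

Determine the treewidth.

2

A width-2 tree decomposition is:
Bags: B1 = {0, 3, 6}  B2 = {0, 6, 7}  B3 = {1, 6, 7}  B4 = {1, 4, 6}  B5 = {2, 4, 6}  B6 = {2, 5, 6}
Tree: B1–B2, B2–B3, B3–B4, B4–B5, B5–B6
Every bag has size at most 3, so the width is 3 − 1 = 2 and tw(G) ≤ 2. For the lower bound, G contains the cycle 6–3–0–7–1–4–2–5–6, so G is not a forest; only forests have treewidth ≤ 1, hence tw(G) ≥ 2. Hence tw(G) = 2 exactly.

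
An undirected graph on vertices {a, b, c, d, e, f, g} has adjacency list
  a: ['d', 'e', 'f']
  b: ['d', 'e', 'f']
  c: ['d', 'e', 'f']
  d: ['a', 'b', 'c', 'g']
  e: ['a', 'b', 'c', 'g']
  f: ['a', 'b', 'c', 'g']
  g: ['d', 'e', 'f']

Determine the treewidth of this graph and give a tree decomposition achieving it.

Each bag holds 4 vertices, so the decomposition has width 3, which upper-bounds the treewidth. For the lower bound: the 4 vertex sets {c,d}, {b,e}, {f}, {a} are disjoint, each induces a connected subgraph, and every pair is joined by at least one edge of G. Contracting each set to a single vertex therefore yields K_{4} as a minor, and since treewidth is minor-monotone, tw(G) ≥ tw(K_{4}) = 3. The upper and lower bounds meet at 3, so that is the treewidth.

Treewidth 3.
One optimal decomposition is:
Bags: B1 = {c, d, e, f}  B2 = {b, d, e, f}  B3 = {a, d, e, f}  B4 = {d, e, f, g}
Tree: B1–B2, B2–B3, B3–B4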